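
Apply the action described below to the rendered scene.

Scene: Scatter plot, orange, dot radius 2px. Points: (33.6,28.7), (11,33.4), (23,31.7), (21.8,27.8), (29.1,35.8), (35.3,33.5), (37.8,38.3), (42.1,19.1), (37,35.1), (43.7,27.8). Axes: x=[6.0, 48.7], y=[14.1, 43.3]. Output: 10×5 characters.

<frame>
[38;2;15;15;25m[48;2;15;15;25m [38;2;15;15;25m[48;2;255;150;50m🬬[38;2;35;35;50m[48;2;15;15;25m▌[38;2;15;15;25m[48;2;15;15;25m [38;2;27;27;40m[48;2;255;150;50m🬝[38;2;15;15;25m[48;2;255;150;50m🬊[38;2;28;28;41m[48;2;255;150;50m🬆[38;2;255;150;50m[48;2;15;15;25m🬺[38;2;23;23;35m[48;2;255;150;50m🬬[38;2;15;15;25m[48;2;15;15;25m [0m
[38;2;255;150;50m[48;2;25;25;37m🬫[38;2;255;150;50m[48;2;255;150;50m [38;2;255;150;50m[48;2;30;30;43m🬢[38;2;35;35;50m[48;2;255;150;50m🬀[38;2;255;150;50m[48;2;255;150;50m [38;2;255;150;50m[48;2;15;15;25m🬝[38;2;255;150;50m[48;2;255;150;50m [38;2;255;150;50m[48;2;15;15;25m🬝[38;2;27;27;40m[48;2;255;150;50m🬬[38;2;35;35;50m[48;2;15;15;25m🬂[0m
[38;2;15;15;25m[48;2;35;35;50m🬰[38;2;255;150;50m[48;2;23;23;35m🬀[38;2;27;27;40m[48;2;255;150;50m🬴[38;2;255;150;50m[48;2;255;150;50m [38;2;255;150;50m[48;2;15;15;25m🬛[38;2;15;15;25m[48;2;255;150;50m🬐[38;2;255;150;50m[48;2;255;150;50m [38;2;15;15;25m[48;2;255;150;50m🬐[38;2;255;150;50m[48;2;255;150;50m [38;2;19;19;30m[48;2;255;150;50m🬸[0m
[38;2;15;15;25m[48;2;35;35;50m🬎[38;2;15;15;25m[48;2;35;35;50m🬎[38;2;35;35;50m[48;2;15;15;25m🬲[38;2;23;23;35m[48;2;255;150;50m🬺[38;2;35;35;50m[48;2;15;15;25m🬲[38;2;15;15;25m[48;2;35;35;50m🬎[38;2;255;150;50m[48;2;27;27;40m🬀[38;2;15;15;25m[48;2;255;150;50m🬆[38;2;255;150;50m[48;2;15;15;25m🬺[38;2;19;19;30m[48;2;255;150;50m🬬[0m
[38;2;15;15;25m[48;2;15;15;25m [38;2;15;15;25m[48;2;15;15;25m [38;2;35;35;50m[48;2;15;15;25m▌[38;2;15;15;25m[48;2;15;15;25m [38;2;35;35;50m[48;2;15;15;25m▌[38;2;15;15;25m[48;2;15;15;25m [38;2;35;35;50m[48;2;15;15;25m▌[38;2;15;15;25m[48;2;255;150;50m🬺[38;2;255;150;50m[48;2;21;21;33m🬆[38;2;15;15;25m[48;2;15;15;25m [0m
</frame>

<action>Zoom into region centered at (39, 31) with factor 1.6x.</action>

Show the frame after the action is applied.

<frame>
[38;2;15;15;25m[48;2;255;150;50m🬝[38;2;15;15;25m[48;2;255;150;50m🬊[38;2;35;35;50m[48;2;15;15;25m▌[38;2;15;15;25m[48;2;255;150;50m🬐[38;2;255;150;50m[48;2;255;150;50m [38;2;15;15;25m[48;2;255;150;50m🬸[38;2;35;35;50m[48;2;15;15;25m▌[38;2;15;15;25m[48;2;15;15;25m [38;2;35;35;50m[48;2;15;15;25m▌[38;2;15;15;25m[48;2;15;15;25m [0m
[38;2;255;150;50m[48;2;15;15;25m🬊[38;2;255;150;50m[48;2;15;15;25m🬝[38;2;255;150;50m[48;2;35;35;50m🬶[38;2;255;150;50m[48;2;255;150;50m [38;2;255;150;50m[48;2;15;15;25m🬝[38;2;255;150;50m[48;2;19;19;30m🬀[38;2;35;35;50m[48;2;15;15;25m🬕[38;2;35;35;50m[48;2;15;15;25m🬂[38;2;35;35;50m[48;2;15;15;25m🬕[38;2;35;35;50m[48;2;15;15;25m🬂[0m
[38;2;15;15;25m[48;2;35;35;50m🬰[38;2;23;23;35m[48;2;255;150;50m🬝[38;2;35;35;50m[48;2;255;150;50m🬀[38;2;255;150;50m[48;2;35;35;50m🬴[38;2;35;35;50m[48;2;15;15;25m🬛[38;2;23;23;35m[48;2;255;150;50m🬝[38;2;28;28;41m[48;2;255;150;50m🬊[38;2;15;15;25m[48;2;35;35;50m🬰[38;2;35;35;50m[48;2;15;15;25m🬛[38;2;15;15;25m[48;2;35;35;50m🬰[0m
[38;2;15;15;25m[48;2;35;35;50m🬎[38;2;15;15;25m[48;2;35;35;50m🬎[38;2;255;150;50m[48;2;35;35;50m🬊[38;2;255;150;50m[48;2;23;23;35m🬀[38;2;35;35;50m[48;2;15;15;25m🬲[38;2;255;150;50m[48;2;28;28;41m🬊[38;2;255;150;50m[48;2;35;35;50m🬝[38;2;255;150;50m[48;2;23;23;35m🬀[38;2;35;35;50m[48;2;15;15;25m🬲[38;2;15;15;25m[48;2;35;35;50m🬎[0m
[38;2;15;15;25m[48;2;15;15;25m [38;2;15;15;25m[48;2;15;15;25m [38;2;35;35;50m[48;2;15;15;25m▌[38;2;15;15;25m[48;2;15;15;25m [38;2;35;35;50m[48;2;15;15;25m▌[38;2;15;15;25m[48;2;15;15;25m [38;2;35;35;50m[48;2;15;15;25m▌[38;2;15;15;25m[48;2;15;15;25m [38;2;35;35;50m[48;2;15;15;25m▌[38;2;15;15;25m[48;2;15;15;25m [0m
</frame>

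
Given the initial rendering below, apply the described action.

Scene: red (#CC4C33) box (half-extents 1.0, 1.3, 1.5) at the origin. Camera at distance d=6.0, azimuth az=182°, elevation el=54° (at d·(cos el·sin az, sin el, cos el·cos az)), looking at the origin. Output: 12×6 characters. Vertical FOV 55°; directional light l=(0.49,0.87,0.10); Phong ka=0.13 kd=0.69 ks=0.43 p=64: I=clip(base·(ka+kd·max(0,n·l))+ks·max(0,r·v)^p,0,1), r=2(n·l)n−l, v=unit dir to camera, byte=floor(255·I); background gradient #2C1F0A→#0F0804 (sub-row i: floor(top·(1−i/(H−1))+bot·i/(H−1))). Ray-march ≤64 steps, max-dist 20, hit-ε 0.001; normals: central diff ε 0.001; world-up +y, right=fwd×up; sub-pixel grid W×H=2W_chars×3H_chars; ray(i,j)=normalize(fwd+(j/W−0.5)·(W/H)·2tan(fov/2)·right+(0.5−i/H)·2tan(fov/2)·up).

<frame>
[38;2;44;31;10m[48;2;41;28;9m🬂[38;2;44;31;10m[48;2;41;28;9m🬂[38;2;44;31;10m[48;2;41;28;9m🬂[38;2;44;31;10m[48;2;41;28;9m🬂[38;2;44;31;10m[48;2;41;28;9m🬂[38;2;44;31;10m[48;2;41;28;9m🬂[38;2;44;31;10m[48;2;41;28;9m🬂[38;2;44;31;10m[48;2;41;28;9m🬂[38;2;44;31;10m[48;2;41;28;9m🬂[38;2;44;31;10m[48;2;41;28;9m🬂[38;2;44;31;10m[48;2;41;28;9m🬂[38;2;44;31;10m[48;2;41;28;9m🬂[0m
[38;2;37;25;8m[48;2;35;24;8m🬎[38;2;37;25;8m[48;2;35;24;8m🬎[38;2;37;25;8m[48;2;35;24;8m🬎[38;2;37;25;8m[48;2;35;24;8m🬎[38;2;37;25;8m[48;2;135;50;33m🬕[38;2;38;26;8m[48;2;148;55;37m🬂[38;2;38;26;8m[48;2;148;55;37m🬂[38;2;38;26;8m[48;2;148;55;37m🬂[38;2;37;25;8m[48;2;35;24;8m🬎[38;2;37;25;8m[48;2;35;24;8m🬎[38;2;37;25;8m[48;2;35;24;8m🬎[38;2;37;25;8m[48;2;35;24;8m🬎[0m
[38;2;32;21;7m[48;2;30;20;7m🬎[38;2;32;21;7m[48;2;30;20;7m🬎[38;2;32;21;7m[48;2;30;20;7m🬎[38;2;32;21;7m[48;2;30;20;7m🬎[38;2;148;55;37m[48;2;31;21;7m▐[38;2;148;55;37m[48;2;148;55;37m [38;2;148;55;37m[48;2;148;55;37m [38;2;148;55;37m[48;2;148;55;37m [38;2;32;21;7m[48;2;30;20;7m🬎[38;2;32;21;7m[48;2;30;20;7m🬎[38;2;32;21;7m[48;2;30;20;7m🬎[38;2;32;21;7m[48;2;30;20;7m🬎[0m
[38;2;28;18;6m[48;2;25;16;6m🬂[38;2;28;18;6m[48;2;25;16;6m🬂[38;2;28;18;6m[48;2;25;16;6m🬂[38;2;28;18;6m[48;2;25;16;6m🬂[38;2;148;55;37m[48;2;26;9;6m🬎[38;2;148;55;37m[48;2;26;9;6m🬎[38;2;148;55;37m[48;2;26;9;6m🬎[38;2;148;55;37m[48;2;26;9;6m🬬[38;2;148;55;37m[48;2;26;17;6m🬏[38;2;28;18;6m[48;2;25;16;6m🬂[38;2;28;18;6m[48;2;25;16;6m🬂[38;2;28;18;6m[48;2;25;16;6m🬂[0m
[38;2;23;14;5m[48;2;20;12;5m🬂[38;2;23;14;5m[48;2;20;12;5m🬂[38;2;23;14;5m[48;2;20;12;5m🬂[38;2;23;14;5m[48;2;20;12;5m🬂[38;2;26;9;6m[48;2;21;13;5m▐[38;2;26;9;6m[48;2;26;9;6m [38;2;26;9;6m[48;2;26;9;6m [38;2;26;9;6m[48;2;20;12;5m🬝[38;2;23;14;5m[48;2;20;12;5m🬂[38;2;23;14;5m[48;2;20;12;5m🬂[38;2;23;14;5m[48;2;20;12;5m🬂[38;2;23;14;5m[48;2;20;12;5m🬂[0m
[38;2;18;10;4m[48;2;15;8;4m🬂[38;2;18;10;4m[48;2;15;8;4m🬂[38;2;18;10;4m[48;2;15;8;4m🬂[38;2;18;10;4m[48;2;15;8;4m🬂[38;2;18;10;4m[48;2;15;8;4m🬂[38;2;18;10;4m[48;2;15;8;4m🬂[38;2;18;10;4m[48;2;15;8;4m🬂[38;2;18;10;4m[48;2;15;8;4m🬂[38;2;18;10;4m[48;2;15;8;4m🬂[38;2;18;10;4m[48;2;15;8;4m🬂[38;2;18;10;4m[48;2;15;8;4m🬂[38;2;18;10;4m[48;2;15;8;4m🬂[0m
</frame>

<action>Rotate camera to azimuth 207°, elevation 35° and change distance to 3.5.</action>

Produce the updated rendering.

<frame>
[38;2;44;31;10m[48;2;41;28;9m🬂[38;2;44;31;10m[48;2;41;28;9m🬂[38;2;44;31;10m[48;2;41;28;9m🬂[38;2;43;30;9m[48;2;148;55;37m🬎[38;2;43;30;9m[48;2;148;55;37m🬎[38;2;44;31;10m[48;2;148;55;37m🬂[38;2;44;31;10m[48;2;148;55;37m🬂[38;2;44;31;10m[48;2;148;55;37m🬂[38;2;44;31;10m[48;2;148;55;37m🬂[38;2;43;30;9m[48;2;148;55;37m🬎[38;2;44;31;10m[48;2;41;28;9m🬂[38;2;44;31;10m[48;2;41;28;9m🬂[0m
[38;2;148;55;37m[48;2;32;17;7m🬋[38;2;38;26;8m[48;2;148;55;37m🬀[38;2;148;55;37m[48;2;148;55;37m [38;2;148;55;37m[48;2;148;55;37m [38;2;148;55;37m[48;2;148;55;37m [38;2;148;55;37m[48;2;148;55;37m [38;2;148;55;37m[48;2;148;55;37m [38;2;148;55;37m[48;2;148;55;37m [38;2;148;55;37m[48;2;148;55;37m [38;2;148;55;37m[48;2;30;15;6m🬀[38;2;37;25;8m[48;2;35;24;8m🬎[38;2;37;25;8m[48;2;35;24;8m🬎[0m
[38;2;26;9;6m[48;2;30;20;7m🬬[38;2;26;9;6m[48;2;26;9;6m [38;2;26;9;6m[48;2;26;9;6m [38;2;148;55;37m[48;2;26;9;6m🬂[38;2;148;55;37m[48;2;26;9;6m🬂[38;2;148;55;37m[48;2;26;9;6m🬎[38;2;148;55;37m[48;2;26;9;6m🬬[38;2;148;55;37m[48;2;148;55;37m [38;2;148;55;37m[48;2;26;9;6m🬀[38;2;26;9;6m[48;2;31;20;7m🬄[38;2;32;21;7m[48;2;30;20;7m🬎[38;2;32;21;7m[48;2;30;20;7m🬎[0m
[38;2;26;16;6m[48;2;26;9;6m🬺[38;2;26;9;6m[48;2;26;9;6m [38;2;26;9;6m[48;2;26;9;6m [38;2;26;9;6m[48;2;26;9;6m [38;2;26;9;6m[48;2;26;9;6m [38;2;26;9;6m[48;2;26;9;6m [38;2;26;9;6m[48;2;26;9;6m [38;2;26;9;6m[48;2;26;9;6m [38;2;26;9;6m[48;2;25;16;6m🬝[38;2;28;18;6m[48;2;25;16;6m🬂[38;2;28;18;6m[48;2;25;16;6m🬂[38;2;28;18;6m[48;2;25;16;6m🬂[0m
[38;2;23;14;5m[48;2;20;12;5m🬂[38;2;26;9;6m[48;2;21;12;5m🬉[38;2;26;9;6m[48;2;26;9;6m [38;2;26;9;6m[48;2;26;9;6m [38;2;26;9;6m[48;2;26;9;6m [38;2;26;9;6m[48;2;26;9;6m [38;2;26;9;6m[48;2;26;9;6m [38;2;26;9;6m[48;2;26;9;6m [38;2;26;9;6m[48;2;21;13;5m▌[38;2;23;14;5m[48;2;20;12;5m🬂[38;2;23;14;5m[48;2;20;12;5m🬂[38;2;23;14;5m[48;2;20;12;5m🬂[0m
[38;2;18;10;4m[48;2;15;8;4m🬂[38;2;18;10;4m[48;2;15;8;4m🬂[38;2;26;9;6m[48;2;15;8;4m🬬[38;2;26;9;6m[48;2;26;9;6m [38;2;26;9;6m[48;2;26;9;6m [38;2;26;9;6m[48;2;26;9;6m [38;2;26;9;6m[48;2;26;9;6m [38;2;26;9;6m[48;2;26;9;6m [38;2;18;10;4m[48;2;15;8;4m🬂[38;2;18;10;4m[48;2;15;8;4m🬂[38;2;18;10;4m[48;2;15;8;4m🬂[38;2;18;10;4m[48;2;15;8;4m🬂[0m
</frame>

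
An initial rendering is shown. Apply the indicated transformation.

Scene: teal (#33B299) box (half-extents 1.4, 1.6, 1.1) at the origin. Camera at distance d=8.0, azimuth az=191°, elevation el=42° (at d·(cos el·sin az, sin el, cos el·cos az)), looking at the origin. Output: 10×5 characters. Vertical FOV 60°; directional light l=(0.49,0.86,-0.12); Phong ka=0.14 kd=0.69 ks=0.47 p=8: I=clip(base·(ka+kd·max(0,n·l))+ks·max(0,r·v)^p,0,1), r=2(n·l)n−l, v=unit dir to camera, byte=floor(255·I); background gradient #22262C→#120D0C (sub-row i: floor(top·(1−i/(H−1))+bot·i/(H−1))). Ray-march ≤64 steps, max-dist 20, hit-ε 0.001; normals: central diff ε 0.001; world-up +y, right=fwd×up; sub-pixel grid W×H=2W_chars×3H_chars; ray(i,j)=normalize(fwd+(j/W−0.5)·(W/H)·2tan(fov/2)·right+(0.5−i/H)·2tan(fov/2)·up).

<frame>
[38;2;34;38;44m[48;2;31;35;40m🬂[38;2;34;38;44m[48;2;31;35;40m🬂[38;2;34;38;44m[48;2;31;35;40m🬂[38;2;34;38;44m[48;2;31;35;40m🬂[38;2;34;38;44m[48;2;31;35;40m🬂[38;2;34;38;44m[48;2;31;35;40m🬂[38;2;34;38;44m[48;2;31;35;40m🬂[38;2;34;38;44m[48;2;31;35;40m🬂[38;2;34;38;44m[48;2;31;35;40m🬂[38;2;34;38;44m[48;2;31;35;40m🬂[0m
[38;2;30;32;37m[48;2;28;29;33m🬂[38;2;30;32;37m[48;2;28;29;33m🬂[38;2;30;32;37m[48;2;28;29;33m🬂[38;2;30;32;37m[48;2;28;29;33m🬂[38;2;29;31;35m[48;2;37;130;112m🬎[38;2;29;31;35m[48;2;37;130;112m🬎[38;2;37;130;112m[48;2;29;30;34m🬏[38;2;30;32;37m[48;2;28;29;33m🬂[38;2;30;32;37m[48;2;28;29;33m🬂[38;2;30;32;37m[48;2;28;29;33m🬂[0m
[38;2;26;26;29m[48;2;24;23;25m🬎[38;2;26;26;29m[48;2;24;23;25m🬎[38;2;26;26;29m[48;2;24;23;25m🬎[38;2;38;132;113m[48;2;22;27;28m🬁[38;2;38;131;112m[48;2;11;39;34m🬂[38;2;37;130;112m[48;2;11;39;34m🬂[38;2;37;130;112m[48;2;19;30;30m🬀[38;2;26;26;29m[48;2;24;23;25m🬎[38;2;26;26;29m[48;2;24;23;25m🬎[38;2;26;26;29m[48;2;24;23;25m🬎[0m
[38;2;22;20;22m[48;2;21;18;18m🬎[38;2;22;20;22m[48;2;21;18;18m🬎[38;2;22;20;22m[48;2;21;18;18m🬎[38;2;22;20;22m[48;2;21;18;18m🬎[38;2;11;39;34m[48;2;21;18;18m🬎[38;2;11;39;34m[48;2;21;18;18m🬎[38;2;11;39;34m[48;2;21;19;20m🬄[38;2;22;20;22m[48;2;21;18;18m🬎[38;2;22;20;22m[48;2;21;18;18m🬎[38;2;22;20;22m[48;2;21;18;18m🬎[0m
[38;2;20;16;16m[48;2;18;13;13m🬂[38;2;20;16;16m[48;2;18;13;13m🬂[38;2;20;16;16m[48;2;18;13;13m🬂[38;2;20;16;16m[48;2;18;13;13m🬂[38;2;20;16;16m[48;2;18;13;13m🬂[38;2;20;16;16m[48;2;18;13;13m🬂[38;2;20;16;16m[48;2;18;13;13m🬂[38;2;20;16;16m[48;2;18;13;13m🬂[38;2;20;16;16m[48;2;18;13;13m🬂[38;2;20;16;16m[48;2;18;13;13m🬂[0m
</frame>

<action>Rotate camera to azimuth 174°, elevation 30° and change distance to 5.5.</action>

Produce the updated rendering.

<frame>
[38;2;34;38;44m[48;2;31;35;40m🬂[38;2;34;38;44m[48;2;31;35;40m🬂[38;2;34;38;44m[48;2;31;35;40m🬂[38;2;34;38;44m[48;2;31;35;40m🬂[38;2;34;38;44m[48;2;31;35;40m🬂[38;2;34;38;44m[48;2;31;35;40m🬂[38;2;34;38;44m[48;2;31;35;40m🬂[38;2;34;38;44m[48;2;31;35;40m🬂[38;2;34;38;44m[48;2;31;35;40m🬂[38;2;34;38;44m[48;2;31;35;40m🬂[0m
[38;2;30;32;37m[48;2;28;29;33m🬂[38;2;30;32;37m[48;2;28;29;33m🬂[38;2;30;32;37m[48;2;28;29;33m🬂[38;2;20;35;35m[48;2;37;130;112m🬰[38;2;20;35;35m[48;2;37;130;112m🬰[38;2;20;35;35m[48;2;37;130;112m🬰[38;2;20;35;35m[48;2;37;130;112m🬰[38;2;37;130;112m[48;2;25;32;34m🬃[38;2;30;32;37m[48;2;28;29;33m🬂[38;2;30;32;37m[48;2;28;29;33m🬂[0m
[38;2;26;26;29m[48;2;24;23;25m🬎[38;2;26;26;29m[48;2;24;23;25m🬎[38;2;26;26;29m[48;2;24;23;25m🬎[38;2;11;39;34m[48;2;24;23;25m🬬[38;2;11;39;34m[48;2;11;39;34m [38;2;11;39;34m[48;2;11;39;34m [38;2;11;39;34m[48;2;11;39;34m [38;2;11;39;34m[48;2;25;25;27m▌[38;2;26;26;29m[48;2;24;23;25m🬎[38;2;26;26;29m[48;2;24;23;25m🬎[0m
[38;2;22;20;22m[48;2;21;18;18m🬎[38;2;22;20;22m[48;2;21;18;18m🬎[38;2;22;20;22m[48;2;21;18;18m🬎[38;2;11;39;34m[48;2;22;19;20m▐[38;2;11;39;34m[48;2;11;39;34m [38;2;11;39;34m[48;2;11;39;34m [38;2;11;39;34m[48;2;11;39;34m [38;2;11;39;34m[48;2;21;19;20m🬀[38;2;22;20;22m[48;2;21;18;18m🬎[38;2;22;20;22m[48;2;21;18;18m🬎[0m
[38;2;20;16;16m[48;2;18;13;13m🬂[38;2;20;16;16m[48;2;18;13;13m🬂[38;2;20;16;16m[48;2;18;13;13m🬂[38;2;11;39;34m[48;2;18;14;13m🬁[38;2;11;39;34m[48;2;18;13;13m🬂[38;2;11;39;34m[48;2;18;13;13m🬂[38;2;11;39;34m[48;2;18;14;13m🬀[38;2;20;16;16m[48;2;18;13;13m🬂[38;2;20;16;16m[48;2;18;13;13m🬂[38;2;20;16;16m[48;2;18;13;13m🬂[0m
</frame>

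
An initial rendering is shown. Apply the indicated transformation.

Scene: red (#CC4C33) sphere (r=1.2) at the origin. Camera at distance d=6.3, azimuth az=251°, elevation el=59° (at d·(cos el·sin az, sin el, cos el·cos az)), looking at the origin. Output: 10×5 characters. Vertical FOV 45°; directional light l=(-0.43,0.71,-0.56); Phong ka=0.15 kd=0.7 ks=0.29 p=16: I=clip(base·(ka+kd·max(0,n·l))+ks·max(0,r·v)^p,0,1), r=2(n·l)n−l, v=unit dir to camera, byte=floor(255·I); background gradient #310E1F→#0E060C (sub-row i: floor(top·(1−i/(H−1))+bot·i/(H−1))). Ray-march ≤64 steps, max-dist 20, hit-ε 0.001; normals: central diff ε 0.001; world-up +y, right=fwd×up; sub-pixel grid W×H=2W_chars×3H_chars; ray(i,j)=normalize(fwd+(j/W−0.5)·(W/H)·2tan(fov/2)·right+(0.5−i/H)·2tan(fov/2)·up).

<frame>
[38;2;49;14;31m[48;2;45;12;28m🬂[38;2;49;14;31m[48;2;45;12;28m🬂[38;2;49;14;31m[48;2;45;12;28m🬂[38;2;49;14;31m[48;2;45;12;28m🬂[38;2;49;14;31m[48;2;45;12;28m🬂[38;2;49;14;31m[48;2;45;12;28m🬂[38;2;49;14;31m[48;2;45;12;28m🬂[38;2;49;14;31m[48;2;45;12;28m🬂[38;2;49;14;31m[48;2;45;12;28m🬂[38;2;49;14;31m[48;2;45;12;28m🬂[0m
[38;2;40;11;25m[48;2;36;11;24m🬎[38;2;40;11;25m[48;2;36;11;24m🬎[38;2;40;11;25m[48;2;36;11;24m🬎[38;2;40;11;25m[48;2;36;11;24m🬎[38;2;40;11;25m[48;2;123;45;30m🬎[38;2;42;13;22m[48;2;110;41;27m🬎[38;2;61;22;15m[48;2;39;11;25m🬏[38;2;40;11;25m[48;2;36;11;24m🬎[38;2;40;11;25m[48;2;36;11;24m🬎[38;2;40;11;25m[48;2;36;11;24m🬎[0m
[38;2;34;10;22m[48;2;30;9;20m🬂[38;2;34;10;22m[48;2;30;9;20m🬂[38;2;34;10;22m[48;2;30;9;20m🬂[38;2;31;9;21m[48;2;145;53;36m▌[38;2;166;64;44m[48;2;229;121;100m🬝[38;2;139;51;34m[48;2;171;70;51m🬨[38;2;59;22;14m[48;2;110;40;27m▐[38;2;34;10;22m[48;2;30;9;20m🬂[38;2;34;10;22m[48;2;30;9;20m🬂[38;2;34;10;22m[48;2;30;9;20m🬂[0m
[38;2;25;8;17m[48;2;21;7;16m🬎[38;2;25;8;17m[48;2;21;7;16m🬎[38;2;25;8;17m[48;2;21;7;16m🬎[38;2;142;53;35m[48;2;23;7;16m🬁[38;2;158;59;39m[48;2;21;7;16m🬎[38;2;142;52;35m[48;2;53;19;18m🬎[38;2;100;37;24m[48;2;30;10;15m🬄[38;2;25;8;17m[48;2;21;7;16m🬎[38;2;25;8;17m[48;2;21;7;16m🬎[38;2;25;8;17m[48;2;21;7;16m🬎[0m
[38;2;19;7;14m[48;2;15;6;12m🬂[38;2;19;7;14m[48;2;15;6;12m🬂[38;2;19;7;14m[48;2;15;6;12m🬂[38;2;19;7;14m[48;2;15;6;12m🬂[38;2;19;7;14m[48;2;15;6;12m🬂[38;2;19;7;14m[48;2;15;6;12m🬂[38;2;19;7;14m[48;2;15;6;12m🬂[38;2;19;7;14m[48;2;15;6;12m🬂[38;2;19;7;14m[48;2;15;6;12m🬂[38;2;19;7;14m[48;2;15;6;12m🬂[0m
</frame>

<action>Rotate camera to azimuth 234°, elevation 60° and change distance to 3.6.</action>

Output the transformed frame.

<frame>
[38;2;49;14;31m[48;2;45;12;28m🬂[38;2;49;14;31m[48;2;45;12;28m🬂[38;2;49;14;31m[48;2;45;12;28m🬂[38;2;46;13;29m[48;2;86;32;21m🬝[38;2;47;13;30m[48;2;105;39;25m🬎[38;2;47;13;30m[48;2;103;38;25m🬎[38;2;50;15;27m[48;2;88;32;22m🬬[38;2;49;14;31m[48;2;45;12;28m🬂[38;2;49;14;31m[48;2;45;12;28m🬂[38;2;49;14;31m[48;2;45;12;28m🬂[0m
[38;2;40;11;25m[48;2;36;11;24m🬎[38;2;40;11;25m[48;2;36;11;24m🬎[38;2;39;11;25m[48;2;123;46;30m🬕[38;2;115;42;28m[48;2;142;52;35m🬂[38;2;128;47;32m[48;2;148;55;36m🬂[38;2;124;46;30m[48;2;144;53;35m🬂[38;2;111;41;27m[48;2;134;49;33m🬊[38;2;64;22;21m[48;2;107;39;26m🬊[38;2;40;11;25m[48;2;36;11;24m🬎[38;2;40;11;25m[48;2;36;11;24m🬎[0m
[38;2;34;10;22m[48;2;30;9;20m🬂[38;2;34;10;22m[48;2;30;9;20m🬂[38;2;130;48;32m[48;2;152;56;37m▌[38;2;159;59;39m[48;2;167;62;42m🬆[38;2;177;73;53m[48;2;238;130;110m🬝[38;2;166;66;46m[48;2;218;113;92m🬬[38;2;145;53;36m[48;2;154;57;38m🬊[38;2;116;43;28m[48;2;134;49;33m▐[38;2;85;31;21m[48;2;31;9;21m▌[38;2;34;10;22m[48;2;30;9;20m🬂[0m
[38;2;25;8;17m[48;2;21;7;16m🬎[38;2;25;8;17m[48;2;21;7;16m🬎[38;2;147;54;36m[48;2;22;7;16m🬨[38;2;170;63;42m[48;2;164;61;40m▐[38;2;227;119;97m[48;2;178;70;49m🬁[38;2;212;105;84m[48;2;170;65;45m🬀[38;2;159;59;39m[48;2;150;55;37m▌[38;2;133;49;33m[48;2;112;41;27m🬕[38;2;88;32;22m[48;2;23;7;16m🬀[38;2;25;8;17m[48;2;21;7;16m🬎[0m
[38;2;19;7;14m[48;2;15;6;12m🬂[38;2;19;7;14m[48;2;15;6;12m🬂[38;2;19;7;14m[48;2;15;6;12m🬂[38;2;147;54;36m[48;2;14;6;12m🬊[38;2;158;58;39m[48;2;14;6;12m🬎[38;2;154;57;38m[48;2;14;6;12m🬎[38;2;133;49;33m[48;2;14;6;12m🬎[38;2;117;43;29m[48;2;15;6;12m🬀[38;2;19;7;14m[48;2;15;6;12m🬂[38;2;19;7;14m[48;2;15;6;12m🬂[0m
</frame>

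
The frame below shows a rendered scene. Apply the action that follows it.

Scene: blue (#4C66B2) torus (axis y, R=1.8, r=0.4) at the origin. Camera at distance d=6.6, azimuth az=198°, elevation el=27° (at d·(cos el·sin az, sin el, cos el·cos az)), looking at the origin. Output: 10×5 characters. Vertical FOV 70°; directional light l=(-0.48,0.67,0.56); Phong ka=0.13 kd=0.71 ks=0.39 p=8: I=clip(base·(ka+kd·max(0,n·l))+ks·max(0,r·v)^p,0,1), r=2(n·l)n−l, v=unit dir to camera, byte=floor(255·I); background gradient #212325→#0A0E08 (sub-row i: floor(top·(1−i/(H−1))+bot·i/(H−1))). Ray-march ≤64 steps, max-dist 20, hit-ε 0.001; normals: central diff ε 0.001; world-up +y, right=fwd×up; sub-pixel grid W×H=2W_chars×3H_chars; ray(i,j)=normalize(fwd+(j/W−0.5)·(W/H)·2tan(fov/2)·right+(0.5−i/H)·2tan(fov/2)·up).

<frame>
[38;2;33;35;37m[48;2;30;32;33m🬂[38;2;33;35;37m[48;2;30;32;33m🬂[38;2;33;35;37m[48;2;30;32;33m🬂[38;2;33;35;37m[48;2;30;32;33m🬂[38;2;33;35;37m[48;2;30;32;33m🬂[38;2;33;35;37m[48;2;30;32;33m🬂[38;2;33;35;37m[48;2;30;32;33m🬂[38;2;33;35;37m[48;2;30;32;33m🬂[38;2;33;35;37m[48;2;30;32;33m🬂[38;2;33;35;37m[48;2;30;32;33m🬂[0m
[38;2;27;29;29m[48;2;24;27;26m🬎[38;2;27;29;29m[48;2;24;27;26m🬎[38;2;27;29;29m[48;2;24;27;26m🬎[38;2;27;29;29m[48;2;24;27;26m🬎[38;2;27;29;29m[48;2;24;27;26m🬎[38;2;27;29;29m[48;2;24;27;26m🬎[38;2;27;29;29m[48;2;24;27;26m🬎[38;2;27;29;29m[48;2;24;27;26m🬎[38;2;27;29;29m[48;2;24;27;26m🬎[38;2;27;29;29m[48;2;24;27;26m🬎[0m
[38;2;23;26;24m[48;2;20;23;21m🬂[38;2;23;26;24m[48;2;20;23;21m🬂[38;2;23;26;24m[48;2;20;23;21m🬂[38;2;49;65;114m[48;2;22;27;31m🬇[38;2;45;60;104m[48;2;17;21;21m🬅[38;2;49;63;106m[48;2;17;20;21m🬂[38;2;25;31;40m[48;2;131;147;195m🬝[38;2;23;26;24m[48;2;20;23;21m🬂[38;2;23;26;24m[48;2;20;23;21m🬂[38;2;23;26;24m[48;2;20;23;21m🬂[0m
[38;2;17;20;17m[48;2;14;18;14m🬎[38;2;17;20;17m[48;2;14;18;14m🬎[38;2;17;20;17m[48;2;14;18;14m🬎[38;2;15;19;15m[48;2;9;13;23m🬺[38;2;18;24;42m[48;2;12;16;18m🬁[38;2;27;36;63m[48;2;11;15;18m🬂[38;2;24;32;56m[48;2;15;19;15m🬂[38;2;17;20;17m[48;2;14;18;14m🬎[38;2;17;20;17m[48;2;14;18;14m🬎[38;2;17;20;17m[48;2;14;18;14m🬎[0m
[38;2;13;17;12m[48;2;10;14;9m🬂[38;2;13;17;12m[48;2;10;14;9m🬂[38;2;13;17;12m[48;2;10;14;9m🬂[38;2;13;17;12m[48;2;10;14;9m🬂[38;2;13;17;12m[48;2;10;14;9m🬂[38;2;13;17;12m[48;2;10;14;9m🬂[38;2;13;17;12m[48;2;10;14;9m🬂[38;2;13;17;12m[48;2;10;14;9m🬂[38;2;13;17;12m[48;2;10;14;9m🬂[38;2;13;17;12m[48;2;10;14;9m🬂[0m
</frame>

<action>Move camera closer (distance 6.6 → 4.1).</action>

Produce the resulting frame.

<frame>
[38;2;33;35;37m[48;2;30;32;33m🬂[38;2;33;35;37m[48;2;30;32;33m🬂[38;2;33;35;37m[48;2;30;32;33m🬂[38;2;33;35;37m[48;2;30;32;33m🬂[38;2;33;35;37m[48;2;30;32;33m🬂[38;2;33;35;37m[48;2;30;32;33m🬂[38;2;33;35;37m[48;2;30;32;33m🬂[38;2;33;35;37m[48;2;30;32;33m🬂[38;2;33;35;37m[48;2;30;32;33m🬂[38;2;33;35;37m[48;2;30;32;33m🬂[0m
[38;2;27;29;29m[48;2;24;27;26m🬎[38;2;27;29;29m[48;2;24;27;26m🬎[38;2;27;29;29m[48;2;24;27;26m🬎[38;2;27;29;29m[48;2;24;27;26m🬎[38;2;27;29;29m[48;2;24;27;26m🬎[38;2;27;29;29m[48;2;24;27;26m🬎[38;2;27;29;29m[48;2;24;27;26m🬎[38;2;27;29;29m[48;2;24;27;26m🬎[38;2;27;29;29m[48;2;24;27;26m🬎[38;2;27;29;29m[48;2;24;27;26m🬎[0m
[38;2;23;26;24m[48;2;20;23;21m🬂[38;2;23;26;24m[48;2;20;23;21m🬂[38;2;22;27;31m[48;2;51;69;121m🬕[38;2;85;105;162m[48;2;32;42;67m🬔[38;2;52;64;98m[48;2;19;22;23m🬀[38;2;9;13;23m[48;2;20;23;21m🬂[38;2;10;14;26m[48;2;19;23;20m🬊[38;2;14;18;24m[48;2;57;71;113m🬔[38;2;83;100;151m[48;2;21;24;22m🬏[38;2;23;26;24m[48;2;20;23;21m🬂[0m
[38;2;17;20;17m[48;2;14;18;14m🬎[38;2;17;20;17m[48;2;14;18;14m🬎[38;2;30;40;71m[48;2;10;14;21m🬁[38;2;47;64;112m[48;2;16;22;40m🬂[38;2;16;21;27m[48;2;37;50;85m🬰[38;2;19;25;34m[48;2;56;70;110m🬰[38;2;21;27;42m[48;2;70;84;126m🬮[38;2;116;131;177m[48;2;38;48;75m🬂[38;2;63;78;122m[48;2;18;23;26m🬀[38;2;17;20;17m[48;2;14;18;14m🬎[0m
[38;2;13;17;12m[48;2;10;14;9m🬂[38;2;13;17;12m[48;2;10;14;9m🬂[38;2;13;17;12m[48;2;10;14;9m🬂[38;2;9;13;23m[48;2;10;14;9m🬂[38;2;9;13;23m[48;2;10;14;9m🬂[38;2;9;13;23m[48;2;10;14;9m🬂[38;2;9;13;23m[48;2;10;14;9m🬂[38;2;9;13;23m[48;2;11;15;9m🬀[38;2;13;17;12m[48;2;10;14;9m🬂[38;2;13;17;12m[48;2;10;14;9m🬂[0m
</frame>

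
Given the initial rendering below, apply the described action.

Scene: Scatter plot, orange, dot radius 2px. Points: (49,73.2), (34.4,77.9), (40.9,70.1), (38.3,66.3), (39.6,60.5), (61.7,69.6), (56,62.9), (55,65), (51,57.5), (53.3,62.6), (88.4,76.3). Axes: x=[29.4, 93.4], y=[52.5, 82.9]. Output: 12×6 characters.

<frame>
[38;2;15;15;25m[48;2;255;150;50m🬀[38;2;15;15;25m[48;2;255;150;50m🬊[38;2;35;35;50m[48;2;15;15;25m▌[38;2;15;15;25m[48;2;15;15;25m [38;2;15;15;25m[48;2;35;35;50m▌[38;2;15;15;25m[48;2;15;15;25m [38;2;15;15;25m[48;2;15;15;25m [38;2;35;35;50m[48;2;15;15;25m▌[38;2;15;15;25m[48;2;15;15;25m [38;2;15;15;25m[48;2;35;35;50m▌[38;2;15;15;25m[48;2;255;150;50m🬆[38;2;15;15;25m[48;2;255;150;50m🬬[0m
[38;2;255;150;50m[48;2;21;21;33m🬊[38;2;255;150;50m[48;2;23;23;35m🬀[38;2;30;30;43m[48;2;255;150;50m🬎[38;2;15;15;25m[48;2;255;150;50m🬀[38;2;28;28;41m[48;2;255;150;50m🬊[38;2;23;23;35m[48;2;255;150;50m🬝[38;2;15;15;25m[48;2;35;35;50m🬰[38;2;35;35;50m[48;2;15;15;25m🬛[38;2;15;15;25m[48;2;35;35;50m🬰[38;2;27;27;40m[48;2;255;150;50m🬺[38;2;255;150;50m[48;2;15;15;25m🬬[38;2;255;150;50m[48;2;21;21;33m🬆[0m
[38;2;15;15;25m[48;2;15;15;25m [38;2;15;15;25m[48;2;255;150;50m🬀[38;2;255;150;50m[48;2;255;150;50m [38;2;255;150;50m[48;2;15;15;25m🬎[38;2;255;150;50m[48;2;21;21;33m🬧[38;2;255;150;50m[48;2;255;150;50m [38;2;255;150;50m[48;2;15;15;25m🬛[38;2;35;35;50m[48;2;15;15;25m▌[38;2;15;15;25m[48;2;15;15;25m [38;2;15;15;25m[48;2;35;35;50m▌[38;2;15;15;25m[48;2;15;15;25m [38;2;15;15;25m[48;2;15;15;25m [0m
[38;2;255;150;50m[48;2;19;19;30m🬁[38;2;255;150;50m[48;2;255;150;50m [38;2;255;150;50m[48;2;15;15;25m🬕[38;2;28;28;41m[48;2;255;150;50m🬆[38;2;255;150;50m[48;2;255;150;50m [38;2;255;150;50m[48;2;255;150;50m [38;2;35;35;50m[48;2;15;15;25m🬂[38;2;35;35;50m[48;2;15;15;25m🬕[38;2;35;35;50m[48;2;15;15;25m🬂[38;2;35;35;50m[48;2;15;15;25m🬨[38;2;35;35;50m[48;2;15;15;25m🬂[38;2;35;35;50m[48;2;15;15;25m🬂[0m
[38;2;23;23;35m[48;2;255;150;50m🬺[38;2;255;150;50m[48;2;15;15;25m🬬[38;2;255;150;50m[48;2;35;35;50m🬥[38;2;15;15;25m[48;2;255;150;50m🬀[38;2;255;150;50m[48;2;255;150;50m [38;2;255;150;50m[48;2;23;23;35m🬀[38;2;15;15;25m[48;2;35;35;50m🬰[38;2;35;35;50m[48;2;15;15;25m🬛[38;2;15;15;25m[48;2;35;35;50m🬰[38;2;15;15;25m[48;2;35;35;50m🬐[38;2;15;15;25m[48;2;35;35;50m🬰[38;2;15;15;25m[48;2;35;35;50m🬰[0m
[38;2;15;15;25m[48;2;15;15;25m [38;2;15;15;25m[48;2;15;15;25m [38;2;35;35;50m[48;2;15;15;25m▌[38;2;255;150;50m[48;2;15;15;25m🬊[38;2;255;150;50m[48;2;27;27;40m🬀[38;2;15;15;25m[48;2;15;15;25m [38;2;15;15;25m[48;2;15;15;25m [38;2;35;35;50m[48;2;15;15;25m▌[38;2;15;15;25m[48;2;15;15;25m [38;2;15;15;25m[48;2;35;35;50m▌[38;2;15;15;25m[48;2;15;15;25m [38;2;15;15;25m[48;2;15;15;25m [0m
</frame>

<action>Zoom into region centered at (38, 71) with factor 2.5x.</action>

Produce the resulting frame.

<frame>
[38;2;15;15;25m[48;2;15;15;25m [38;2;15;15;25m[48;2;15;15;25m [38;2;35;35;50m[48;2;15;15;25m▌[38;2;15;15;25m[48;2;15;15;25m [38;2;15;15;25m[48;2;35;35;50m▌[38;2;15;15;25m[48;2;15;15;25m [38;2;15;15;25m[48;2;15;15;25m [38;2;35;35;50m[48;2;15;15;25m▌[38;2;15;15;25m[48;2;15;15;25m [38;2;15;15;25m[48;2;35;35;50m▌[38;2;15;15;25m[48;2;15;15;25m [38;2;15;15;25m[48;2;15;15;25m [0m
[38;2;15;15;25m[48;2;35;35;50m🬰[38;2;15;15;25m[48;2;35;35;50m🬰[38;2;35;35;50m[48;2;15;15;25m🬛[38;2;15;15;25m[48;2;35;35;50m🬰[38;2;15;15;25m[48;2;35;35;50m🬐[38;2;15;15;25m[48;2;35;35;50m🬰[38;2;15;15;25m[48;2;35;35;50m🬰[38;2;35;35;50m[48;2;15;15;25m🬛[38;2;15;15;25m[48;2;35;35;50m🬰[38;2;27;27;40m[48;2;255;150;50m🬝[38;2;15;15;25m[48;2;255;150;50m🬀[38;2;21;21;33m[48;2;255;150;50m🬊[0m
[38;2;15;15;25m[48;2;15;15;25m [38;2;15;15;25m[48;2;15;15;25m [38;2;35;35;50m[48;2;15;15;25m▌[38;2;15;15;25m[48;2;15;15;25m [38;2;15;15;25m[48;2;35;35;50m▌[38;2;15;15;25m[48;2;15;15;25m [38;2;15;15;25m[48;2;255;150;50m🬝[38;2;21;21;33m[48;2;255;150;50m🬊[38;2;15;15;25m[48;2;15;15;25m [38;2;15;15;25m[48;2;35;35;50m▌[38;2;255;150;50m[48;2;15;15;25m🬊[38;2;255;150;50m[48;2;15;15;25m🬀[0m
[38;2;35;35;50m[48;2;15;15;25m🬂[38;2;35;35;50m[48;2;15;15;25m🬂[38;2;35;35;50m[48;2;15;15;25m🬕[38;2;35;35;50m[48;2;15;15;25m🬂[38;2;35;35;50m[48;2;15;15;25m🬨[38;2;35;35;50m[48;2;15;15;25m🬂[38;2;255;150;50m[48;2;15;15;25m🬊[38;2;255;150;50m[48;2;15;15;25m🬝[38;2;255;150;50m[48;2;19;19;30m🬀[38;2;35;35;50m[48;2;15;15;25m🬨[38;2;35;35;50m[48;2;15;15;25m🬂[38;2;35;35;50m[48;2;15;15;25m🬂[0m
[38;2;15;15;25m[48;2;35;35;50m🬰[38;2;15;15;25m[48;2;35;35;50m🬰[38;2;35;35;50m[48;2;15;15;25m🬛[38;2;15;15;25m[48;2;35;35;50m🬰[38;2;15;15;25m[48;2;35;35;50m🬐[38;2;21;21;33m[48;2;255;150;50m🬆[38;2;23;23;35m[48;2;255;150;50m🬬[38;2;35;35;50m[48;2;15;15;25m🬛[38;2;15;15;25m[48;2;35;35;50m🬰[38;2;15;15;25m[48;2;35;35;50m🬐[38;2;15;15;25m[48;2;35;35;50m🬰[38;2;15;15;25m[48;2;35;35;50m🬰[0m
[38;2;15;15;25m[48;2;15;15;25m [38;2;15;15;25m[48;2;15;15;25m [38;2;35;35;50m[48;2;15;15;25m▌[38;2;15;15;25m[48;2;15;15;25m [38;2;23;23;35m[48;2;255;150;50m🬺[38;2;255;150;50m[48;2;15;15;25m🬬[38;2;255;150;50m[48;2;15;15;25m🬆[38;2;35;35;50m[48;2;15;15;25m▌[38;2;15;15;25m[48;2;15;15;25m [38;2;15;15;25m[48;2;35;35;50m▌[38;2;15;15;25m[48;2;15;15;25m [38;2;15;15;25m[48;2;15;15;25m [0m
</frame>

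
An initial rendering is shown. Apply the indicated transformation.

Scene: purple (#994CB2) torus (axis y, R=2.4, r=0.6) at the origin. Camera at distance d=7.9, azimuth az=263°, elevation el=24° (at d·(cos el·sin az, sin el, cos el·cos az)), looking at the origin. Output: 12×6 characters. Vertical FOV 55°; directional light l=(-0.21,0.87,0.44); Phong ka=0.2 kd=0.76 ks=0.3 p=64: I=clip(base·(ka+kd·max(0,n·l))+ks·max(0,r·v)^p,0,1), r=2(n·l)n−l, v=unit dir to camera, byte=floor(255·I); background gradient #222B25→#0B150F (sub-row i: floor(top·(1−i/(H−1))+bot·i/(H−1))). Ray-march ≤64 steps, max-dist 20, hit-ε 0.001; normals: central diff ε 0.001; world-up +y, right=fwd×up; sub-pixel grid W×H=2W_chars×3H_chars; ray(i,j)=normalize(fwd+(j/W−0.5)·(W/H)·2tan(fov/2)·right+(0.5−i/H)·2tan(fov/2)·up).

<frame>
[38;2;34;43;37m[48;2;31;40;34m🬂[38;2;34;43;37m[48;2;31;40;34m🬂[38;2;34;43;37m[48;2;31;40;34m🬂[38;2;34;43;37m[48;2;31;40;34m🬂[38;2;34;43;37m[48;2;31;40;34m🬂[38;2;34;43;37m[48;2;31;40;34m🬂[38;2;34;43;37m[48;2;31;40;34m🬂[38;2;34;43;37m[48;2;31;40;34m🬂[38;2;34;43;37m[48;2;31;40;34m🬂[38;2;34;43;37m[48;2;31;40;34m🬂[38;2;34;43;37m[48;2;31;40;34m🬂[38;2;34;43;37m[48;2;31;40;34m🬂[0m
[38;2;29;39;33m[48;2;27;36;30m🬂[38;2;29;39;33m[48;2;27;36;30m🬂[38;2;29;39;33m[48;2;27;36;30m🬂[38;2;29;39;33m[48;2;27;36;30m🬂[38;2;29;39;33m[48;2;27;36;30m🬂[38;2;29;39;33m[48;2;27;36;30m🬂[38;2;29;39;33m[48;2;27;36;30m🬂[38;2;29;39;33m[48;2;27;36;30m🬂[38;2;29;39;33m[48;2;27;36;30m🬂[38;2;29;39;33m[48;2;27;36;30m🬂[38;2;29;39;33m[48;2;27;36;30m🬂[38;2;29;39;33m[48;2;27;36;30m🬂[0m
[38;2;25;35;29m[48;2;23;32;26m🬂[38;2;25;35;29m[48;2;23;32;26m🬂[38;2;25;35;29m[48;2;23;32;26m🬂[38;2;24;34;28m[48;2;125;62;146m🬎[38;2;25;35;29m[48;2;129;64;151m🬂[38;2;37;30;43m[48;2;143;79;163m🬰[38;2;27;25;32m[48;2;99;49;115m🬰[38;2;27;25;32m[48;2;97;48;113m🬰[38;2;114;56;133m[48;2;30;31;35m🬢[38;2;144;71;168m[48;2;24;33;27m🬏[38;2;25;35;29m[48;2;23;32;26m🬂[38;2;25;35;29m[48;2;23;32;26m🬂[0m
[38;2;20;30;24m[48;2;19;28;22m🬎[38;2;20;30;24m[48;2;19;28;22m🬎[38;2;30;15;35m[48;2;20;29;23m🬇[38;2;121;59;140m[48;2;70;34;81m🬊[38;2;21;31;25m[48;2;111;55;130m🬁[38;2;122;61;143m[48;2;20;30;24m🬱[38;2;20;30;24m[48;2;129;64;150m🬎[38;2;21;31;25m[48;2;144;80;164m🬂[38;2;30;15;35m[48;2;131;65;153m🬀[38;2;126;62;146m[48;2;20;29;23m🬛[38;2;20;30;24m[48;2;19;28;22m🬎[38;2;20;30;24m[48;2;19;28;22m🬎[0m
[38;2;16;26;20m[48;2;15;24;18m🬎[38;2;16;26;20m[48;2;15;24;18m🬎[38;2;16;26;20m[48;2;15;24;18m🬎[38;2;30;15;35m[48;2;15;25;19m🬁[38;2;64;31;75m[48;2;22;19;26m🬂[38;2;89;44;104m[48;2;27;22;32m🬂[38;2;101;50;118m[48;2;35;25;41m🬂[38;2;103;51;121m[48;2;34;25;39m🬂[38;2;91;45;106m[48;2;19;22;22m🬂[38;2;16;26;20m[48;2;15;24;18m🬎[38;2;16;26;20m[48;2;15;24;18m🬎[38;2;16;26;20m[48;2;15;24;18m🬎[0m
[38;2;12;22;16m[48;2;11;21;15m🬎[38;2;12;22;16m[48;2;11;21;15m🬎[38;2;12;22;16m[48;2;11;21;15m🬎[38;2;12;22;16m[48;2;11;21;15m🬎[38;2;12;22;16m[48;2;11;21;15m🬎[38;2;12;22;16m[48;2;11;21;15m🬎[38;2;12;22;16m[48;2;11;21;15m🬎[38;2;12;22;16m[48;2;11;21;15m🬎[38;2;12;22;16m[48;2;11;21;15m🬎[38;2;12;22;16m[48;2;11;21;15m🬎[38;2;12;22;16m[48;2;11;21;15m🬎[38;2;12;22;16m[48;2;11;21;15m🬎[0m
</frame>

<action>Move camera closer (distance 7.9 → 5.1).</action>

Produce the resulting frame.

<frame>
[38;2;34;43;37m[48;2;31;40;34m🬂[38;2;34;43;37m[48;2;31;40;34m🬂[38;2;34;43;37m[48;2;31;40;34m🬂[38;2;34;43;37m[48;2;31;40;34m🬂[38;2;34;43;37m[48;2;31;40;34m🬂[38;2;34;43;37m[48;2;31;40;34m🬂[38;2;34;43;37m[48;2;31;40;34m🬂[38;2;34;43;37m[48;2;31;40;34m🬂[38;2;34;43;37m[48;2;31;40;34m🬂[38;2;34;43;37m[48;2;31;40;34m🬂[38;2;34;43;37m[48;2;31;40;34m🬂[38;2;34;43;37m[48;2;31;40;34m🬂[0m
[38;2;29;39;33m[48;2;27;36;30m🬂[38;2;29;39;33m[48;2;27;36;30m🬂[38;2;29;39;33m[48;2;27;36;30m🬂[38;2;29;39;33m[48;2;27;36;30m🬂[38;2;29;39;33m[48;2;27;36;30m🬂[38;2;29;39;33m[48;2;27;36;30m🬂[38;2;29;39;33m[48;2;27;36;30m🬂[38;2;29;39;33m[48;2;27;36;30m🬂[38;2;29;39;33m[48;2;27;36;30m🬂[38;2;29;39;33m[48;2;27;36;30m🬂[38;2;29;39;33m[48;2;27;36;30m🬂[38;2;29;39;33m[48;2;27;36;30m🬂[0m
[38;2;25;35;29m[48;2;23;32;26m🬂[38;2;24;34;28m[48;2;127;63;148m🬎[38;2;25;35;29m[48;2;140;69;163m🬂[38;2;137;68;160m[48;2;106;53;124m🬎[38;2;125;62;145m[48;2;49;24;57m🬎[38;2;137;74;157m[48;2;53;26;62m🬂[38;2;108;53;126m[48;2;40;20;47m🬂[38;2;101;50;117m[48;2;35;17;41m🬂[38;2;110;54;127m[48;2;39;19;46m🬂[38;2;111;55;130m[48;2;44;27;52m🬈[38;2;24;34;28m[48;2;109;54;128m🬊[38;2;142;70;165m[48;2;24;33;27m🬏[0m
[38;2;30;28;36m[48;2;96;47;112m▌[38;2;129;64;150m[48;2;115;57;134m🬊[38;2;132;65;154m[48;2;123;60;143m🬪[38;2;23;25;27m[48;2;113;56;132m🬍[38;2;20;30;24m[48;2;120;60;140m🬎[38;2;20;30;24m[48;2;19;28;22m🬎[38;2;20;30;24m[48;2;19;28;22m🬎[38;2;20;30;24m[48;2;100;50;117m🬝[38;2;22;26;27m[48;2;121;60;141m🬎[38;2;28;20;33m[48;2;124;61;144m🬆[38;2;95;47;110m[48;2;132;65;154m🬀[38;2;141;69;164m[48;2;145;72;169m🬲[0m
[38;2;68;33;79m[48;2;25;21;30m🬉[38;2;98;48;114m[48;2;71;35;83m🬊[38;2;115;57;134m[48;2;94;47;110m🬊[38;2;122;60;142m[48;2;104;51;121m🬎[38;2;127;63;148m[48;2;113;56;131m🬎[38;2;130;64;151m[48;2;118;58;138m🬎[38;2;131;65;153m[48;2;122;60;142m🬎[38;2;134;67;156m[48;2;126;63;146m🬎[38;2;163;95;185m[48;2;131;65;153m🬋[38;2;156;89;178m[48;2;132;65;153m🬃[38;2;135;67;157m[48;2;120;59;139m🬎[38;2;129;64;150m[48;2;105;51;122m🬎[0m
[38;2;12;22;16m[48;2;11;21;15m🬎[38;2;53;26;62m[48;2;19;18;23m🬁[38;2;66;32;77m[48;2;34;16;39m🬊[38;2;78;38;91m[48;2;43;21;50m🬎[38;2;90;44;104m[48;2;59;29;68m🬎[38;2;97;48;113m[48;2;69;34;80m🬎[38;2;102;50;119m[48;2;74;36;87m🬎[38;2;104;51;121m[48;2;76;38;89m🬎[38;2;104;51;121m[48;2;74;36;86m🬎[38;2;101;49;117m[48;2;64;32;75m🬎[38;2;90;44;104m[48;2;26;20;31m🬎[38;2;88;43;103m[48;2;11;21;15m🬀[0m
</frame>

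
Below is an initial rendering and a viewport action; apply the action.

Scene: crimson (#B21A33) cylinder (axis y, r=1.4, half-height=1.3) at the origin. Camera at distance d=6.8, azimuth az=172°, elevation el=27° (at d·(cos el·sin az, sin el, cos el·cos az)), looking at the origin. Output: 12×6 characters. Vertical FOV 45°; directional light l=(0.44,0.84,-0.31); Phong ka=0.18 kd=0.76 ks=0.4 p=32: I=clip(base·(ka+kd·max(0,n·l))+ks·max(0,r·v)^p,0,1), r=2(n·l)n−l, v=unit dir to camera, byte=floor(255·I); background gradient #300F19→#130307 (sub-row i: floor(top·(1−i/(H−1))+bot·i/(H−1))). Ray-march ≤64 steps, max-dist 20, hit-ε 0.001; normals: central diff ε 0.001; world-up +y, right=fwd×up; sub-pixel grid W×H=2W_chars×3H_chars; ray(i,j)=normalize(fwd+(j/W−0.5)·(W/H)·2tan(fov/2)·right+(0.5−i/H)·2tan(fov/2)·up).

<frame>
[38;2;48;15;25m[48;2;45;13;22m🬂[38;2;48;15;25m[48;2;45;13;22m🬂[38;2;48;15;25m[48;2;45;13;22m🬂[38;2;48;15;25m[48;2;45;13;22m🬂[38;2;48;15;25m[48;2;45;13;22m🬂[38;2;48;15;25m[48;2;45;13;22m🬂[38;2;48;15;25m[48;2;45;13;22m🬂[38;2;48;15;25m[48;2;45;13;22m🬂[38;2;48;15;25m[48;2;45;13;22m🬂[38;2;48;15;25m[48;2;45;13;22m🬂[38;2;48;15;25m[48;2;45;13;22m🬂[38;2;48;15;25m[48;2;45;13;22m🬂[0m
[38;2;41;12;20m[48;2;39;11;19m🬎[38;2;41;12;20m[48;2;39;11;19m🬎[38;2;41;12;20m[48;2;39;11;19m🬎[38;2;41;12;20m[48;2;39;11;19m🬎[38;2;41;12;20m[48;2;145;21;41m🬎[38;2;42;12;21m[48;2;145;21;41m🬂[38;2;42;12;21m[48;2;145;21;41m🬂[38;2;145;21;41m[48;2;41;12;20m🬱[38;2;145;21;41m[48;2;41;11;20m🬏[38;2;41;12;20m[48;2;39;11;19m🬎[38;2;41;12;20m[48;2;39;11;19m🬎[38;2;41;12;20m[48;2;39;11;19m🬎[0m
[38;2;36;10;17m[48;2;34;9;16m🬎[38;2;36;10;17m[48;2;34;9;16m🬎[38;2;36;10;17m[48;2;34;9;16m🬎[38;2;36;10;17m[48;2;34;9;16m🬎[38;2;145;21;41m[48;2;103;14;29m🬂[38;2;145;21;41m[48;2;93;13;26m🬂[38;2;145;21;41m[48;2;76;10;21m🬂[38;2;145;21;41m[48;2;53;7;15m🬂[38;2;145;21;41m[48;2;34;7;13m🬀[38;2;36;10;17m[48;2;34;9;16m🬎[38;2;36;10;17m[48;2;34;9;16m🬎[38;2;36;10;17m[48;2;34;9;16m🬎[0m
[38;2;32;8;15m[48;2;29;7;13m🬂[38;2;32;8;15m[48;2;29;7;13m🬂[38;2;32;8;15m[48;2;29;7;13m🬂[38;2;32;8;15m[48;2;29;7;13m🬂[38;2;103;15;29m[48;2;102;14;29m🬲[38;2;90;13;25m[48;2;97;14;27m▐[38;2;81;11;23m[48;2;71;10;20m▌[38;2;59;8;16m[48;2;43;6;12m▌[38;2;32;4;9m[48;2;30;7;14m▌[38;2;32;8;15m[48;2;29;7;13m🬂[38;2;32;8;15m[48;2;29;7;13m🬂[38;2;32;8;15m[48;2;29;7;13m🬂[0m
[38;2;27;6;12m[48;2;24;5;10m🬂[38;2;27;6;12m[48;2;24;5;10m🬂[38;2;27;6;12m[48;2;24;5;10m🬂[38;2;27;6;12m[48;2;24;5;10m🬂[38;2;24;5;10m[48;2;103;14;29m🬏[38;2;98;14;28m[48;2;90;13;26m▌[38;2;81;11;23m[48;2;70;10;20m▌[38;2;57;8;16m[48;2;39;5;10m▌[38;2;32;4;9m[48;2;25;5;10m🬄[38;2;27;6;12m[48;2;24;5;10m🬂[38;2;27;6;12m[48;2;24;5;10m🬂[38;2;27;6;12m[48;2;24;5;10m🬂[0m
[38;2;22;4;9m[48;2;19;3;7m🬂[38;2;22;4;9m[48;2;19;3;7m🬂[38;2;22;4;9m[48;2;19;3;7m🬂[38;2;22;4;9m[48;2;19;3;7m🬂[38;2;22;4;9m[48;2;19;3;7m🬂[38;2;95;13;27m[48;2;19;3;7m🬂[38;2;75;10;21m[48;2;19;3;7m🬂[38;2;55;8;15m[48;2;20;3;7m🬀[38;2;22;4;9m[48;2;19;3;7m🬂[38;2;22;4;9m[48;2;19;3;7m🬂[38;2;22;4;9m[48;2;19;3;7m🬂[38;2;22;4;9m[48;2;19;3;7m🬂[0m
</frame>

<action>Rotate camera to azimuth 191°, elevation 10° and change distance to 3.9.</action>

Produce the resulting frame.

<frame>
[38;2;48;15;25m[48;2;45;13;22m🬂[38;2;48;15;25m[48;2;45;13;22m🬂[38;2;48;15;25m[48;2;97;13;27m🬀[38;2;85;12;24m[48;2;90;13;25m▐[38;2;81;11;23m[48;2;76;11;21m▌[38;2;71;10;20m[48;2;66;9;19m▌[38;2;61;9;17m[48;2;56;8;16m▌[38;2;51;7;14m[48;2;45;6;13m▌[38;2;39;5;11m[48;2;32;4;9m▌[38;2;32;4;9m[48;2;32;4;9m [38;2;46;14;23m[48;2;32;4;9m🬨[38;2;48;15;25m[48;2;45;13;22m🬂[0m
[38;2;41;12;20m[48;2;39;11;19m🬎[38;2;41;12;20m[48;2;39;11;19m🬎[38;2;96;14;27m[48;2;101;14;28m▐[38;2;91;13;26m[48;2;86;12;24m▌[38;2;81;11;23m[48;2;76;11;21m▌[38;2;66;9;19m[48;2;71;10;20m▐[38;2;61;9;17m[48;2;56;8;16m▌[38;2;50;7;14m[48;2;44;6;12m▌[38;2;38;5;11m[48;2;32;4;9m▌[38;2;32;4;9m[48;2;32;4;9m [38;2;32;4;9m[48;2;40;11;20m▌[38;2;41;12;20m[48;2;39;11;19m🬎[0m
[38;2;36;10;17m[48;2;34;9;16m🬎[38;2;36;10;17m[48;2;34;9;16m🬎[38;2;96;14;27m[48;2;102;14;29m▐[38;2;86;12;24m[48;2;91;13;26m▐[38;2;77;11;22m[48;2;82;11;23m▐[38;2;72;10;20m[48;2;67;9;19m▌[38;2;61;9;17m[48;2;56;8;16m▌[38;2;50;7;14m[48;2;44;6;12m▌[38;2;37;5;10m[48;2;32;4;9m▌[38;2;32;4;9m[48;2;32;4;9m [38;2;32;4;9m[48;2;35;9;17m▌[38;2;36;10;17m[48;2;34;9;16m🬎[0m
[38;2;32;8;15m[48;2;29;7;13m🬂[38;2;32;8;15m[48;2;29;7;13m🬂[38;2;103;15;29m[48;2;97;14;28m▌[38;2;87;12;25m[48;2;92;13;26m▐[38;2;82;12;23m[48;2;77;11;22m▌[38;2;72;10;20m[48;2;67;9;19m▌[38;2;61;9;17m[48;2;56;8;16m▌[38;2;50;7;14m[48;2;44;6;12m▌[38;2;37;5;10m[48;2;32;4;9m▌[38;2;32;4;9m[48;2;32;4;9m [38;2;32;4;9m[48;2;30;7;14m▌[38;2;32;8;15m[48;2;29;7;13m🬂[0m
[38;2;27;6;12m[48;2;24;5;10m🬂[38;2;27;6;12m[48;2;24;5;10m🬂[38;2;98;14;28m[48;2;104;15;29m▐[38;2;93;13;26m[48;2;88;12;25m▌[38;2;77;11;22m[48;2;82;12;23m▐[38;2;72;10;20m[48;2;67;9;19m▌[38;2;61;9;17m[48;2;56;8;16m▌[38;2;50;7;14m[48;2;43;6;12m▌[38;2;36;5;10m[48;2;32;4;9m▌[38;2;32;4;9m[48;2;32;4;9m [38;2;32;4;9m[48;2;25;5;11m▌[38;2;27;6;12m[48;2;24;5;10m🬂[0m
[38;2;22;4;9m[48;2;19;3;7m🬂[38;2;22;4;9m[48;2;19;3;7m🬂[38;2;99;14;28m[48;2;20;3;8m▐[38;2;88;12;25m[48;2;94;13;26m▐[38;2;78;11;22m[48;2;83;12;23m▐[38;2;67;9;19m[48;2;72;10;20m▐[38;2;61;9;17m[48;2;55;8;16m▌[38;2;49;7;14m[48;2;43;6;12m▌[38;2;35;5;10m[48;2;32;4;9m▌[38;2;32;4;9m[48;2;32;4;9m [38;2;22;4;9m[48;2;19;3;7m🬂[38;2;22;4;9m[48;2;19;3;7m🬂[0m
</frame>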